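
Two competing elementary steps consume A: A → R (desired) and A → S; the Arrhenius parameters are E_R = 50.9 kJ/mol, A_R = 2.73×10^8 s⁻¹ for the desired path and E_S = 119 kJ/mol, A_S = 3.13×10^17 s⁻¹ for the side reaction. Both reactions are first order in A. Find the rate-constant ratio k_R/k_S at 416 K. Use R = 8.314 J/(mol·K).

Since both paths have the same order in A, the concentration cancels and S_{R/S} = k_R/k_S = (A_R/A_S)·exp[(E_S−E_R)/(RT)].
(E_S−E_R)/(RT) = (119−50.9)×10³/(8.314×416) = 68100/3459 = 19.69.
k_R/k_S = (2.73×10^8/3.13×10^17)·exp(19.69) = 8.722×10^-10 × 3.558×10^8 = 0.310.

0.310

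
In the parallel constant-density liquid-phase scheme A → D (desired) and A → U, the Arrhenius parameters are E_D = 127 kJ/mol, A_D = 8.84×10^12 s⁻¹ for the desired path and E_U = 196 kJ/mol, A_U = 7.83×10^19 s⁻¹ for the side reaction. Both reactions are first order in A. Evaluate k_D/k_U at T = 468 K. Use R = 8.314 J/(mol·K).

5.68

k_D/k_U = (A_D/A_U)·exp[−(E_D−E_U)/(RT)] = (A_D/A_U)·exp[(E_U−E_D)/(RT)].
(E_U−E_D)/(RT) = (196−127)×10³/(8.314×468) = 69000/3891 = 17.73.
k_D/k_U = (8.84×10^12/7.83×10^19)·exp(17.73) = 1.129×10^-7 × 5.030×10^7 = 5.68.
Since E_D < E_U, lowering the temperature improves selectivity toward D.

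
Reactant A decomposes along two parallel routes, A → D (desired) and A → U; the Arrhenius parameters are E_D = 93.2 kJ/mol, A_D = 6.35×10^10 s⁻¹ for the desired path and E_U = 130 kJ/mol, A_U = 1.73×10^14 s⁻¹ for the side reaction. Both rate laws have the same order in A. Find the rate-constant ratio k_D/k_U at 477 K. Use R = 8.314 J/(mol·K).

Since both paths have the same order in A, the concentration cancels and S_{D/U} = k_D/k_U = (A_D/A_U)·exp[(E_U−E_D)/(RT)].
(E_U−E_D)/(RT) = (130−93.2)×10³/(8.314×477) = 36800/3966 = 9.279.
k_D/k_U = (6.35×10^10/1.73×10^14)·exp(9.279) = 3.671×10^-4 × 10715 = 3.93.

3.93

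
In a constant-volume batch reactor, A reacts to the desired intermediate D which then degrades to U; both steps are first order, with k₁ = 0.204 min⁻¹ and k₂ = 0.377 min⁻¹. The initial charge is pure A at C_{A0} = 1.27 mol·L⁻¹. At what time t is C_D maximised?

The intermediate peaks when r₁ = r₂, i.e. k₁e^(−k₁t) = k₂e^(−k₂t), giving t_opt = ln(k₂/k₁)/(k₂−k₁).
= ln(0.377/0.204)/(0.377−0.204) = ln(1.848)/0.1730 = 0.6141/0.1730 = 3.55 min.

3.55 min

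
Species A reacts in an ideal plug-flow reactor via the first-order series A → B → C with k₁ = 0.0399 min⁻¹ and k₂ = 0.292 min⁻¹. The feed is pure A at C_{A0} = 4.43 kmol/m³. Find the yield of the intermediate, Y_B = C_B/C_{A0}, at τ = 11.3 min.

Solving the coupled first-order balances gives C_B(τ) = [k₁/(k₂−k₁)]·C_{A0}·(e^(−k₁τ) − e^(−k₂τ)).
e^(−k₁τ) = e^(−0.0399×11.3) = e^(−0.4509) = 0.6371; e^(−k₂τ) = e^(−3.300) = 0.03690.
C_B = 0.0399×4.43/(0.292−0.0399) × (0.6371−0.03690) = 0.7011×0.6002 = 0.4208 kmol/m³.
Y_B = C_B/C_{A0} = 0.4208/4.43 = 0.0950.

0.0950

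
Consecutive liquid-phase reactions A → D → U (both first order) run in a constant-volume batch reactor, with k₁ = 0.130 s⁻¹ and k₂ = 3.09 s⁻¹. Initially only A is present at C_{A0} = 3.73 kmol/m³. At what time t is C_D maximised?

1.07 s

Setting dC_D/dt = 0 gives t_opt = ln(k₂/k₁)/(k₂−k₁).
= ln(3.09/0.130)/(3.09−0.130) = ln(23.77)/2.960 = 3.168/2.960 = 1.07 s.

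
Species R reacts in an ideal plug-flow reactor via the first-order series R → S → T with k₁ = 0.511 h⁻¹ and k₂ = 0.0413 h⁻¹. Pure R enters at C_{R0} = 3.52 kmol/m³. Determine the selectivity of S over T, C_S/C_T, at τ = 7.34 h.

3.92

The intermediate concentration in a first-order A→B→C sequence is C_S = k₁C_{R0}(e^(−k₁τ) − e^(−k₂τ))/(k₂−k₁).
e^(−k₁τ) = e^(−0.511×7.34) = e^(−3.751) = 0.02350; e^(−k₂τ) = e^(−0.3031) = 0.7385.
C_S = 0.511×3.52/(0.0413−0.511) × (0.02350−0.7385) = (-3.830)×(-0.7150) = 2.738 kmol/m³.
C_R = C_{R0}e^(−k₁τ) = 0.08272 kmol/m³, so C_T = C_{R0}−C_R−C_S = 0.6992 kmol/m³; C_S/C_T = 3.92.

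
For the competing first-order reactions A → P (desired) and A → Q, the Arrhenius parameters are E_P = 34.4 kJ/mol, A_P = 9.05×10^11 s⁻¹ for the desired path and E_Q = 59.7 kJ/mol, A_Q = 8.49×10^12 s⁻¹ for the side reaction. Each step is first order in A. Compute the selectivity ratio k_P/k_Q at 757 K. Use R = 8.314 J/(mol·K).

5.94

k_P/k_Q = (A_P/A_Q)·exp[−(E_P−E_Q)/(RT)] = (A_P/A_Q)·exp[(E_Q−E_P)/(RT)].
(E_Q−E_P)/(RT) = (59.7−34.4)×10³/(8.314×757) = 25300/6294 = 4.020.
k_P/k_Q = (9.05×10^11/8.49×10^12)·exp(4.020) = 0.1066 × 55.70 = 5.94.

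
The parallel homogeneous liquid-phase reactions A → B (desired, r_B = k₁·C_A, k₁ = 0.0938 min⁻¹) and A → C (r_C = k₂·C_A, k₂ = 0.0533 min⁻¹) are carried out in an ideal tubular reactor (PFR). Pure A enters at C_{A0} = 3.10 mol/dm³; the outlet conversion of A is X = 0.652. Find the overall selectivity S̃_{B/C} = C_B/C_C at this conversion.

1.76

C_A = C_{A0}(1−X) = 1.079 mol/dm³.
Both paths are first order in A, so the instantaneous fraction to B is constant: dC_B/d(−C_A) = k₁/(k₁+k₂) = 0.6377.
C_B = 0.6377·(C_{A0}−C_A) = 0.6377×2.021 = 1.29 mol/dm³.
C_C = (C_{A0}−C_A)−C_B = 0.7324 mol/dm³; S̃_{B/C} = 1.289/0.7324 = 1.76.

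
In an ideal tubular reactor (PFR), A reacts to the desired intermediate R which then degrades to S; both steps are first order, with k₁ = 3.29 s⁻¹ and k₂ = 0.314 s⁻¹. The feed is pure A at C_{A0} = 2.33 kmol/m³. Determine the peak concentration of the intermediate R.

For a first-order series the maximum intermediate yield is C_{R,max}/C_{A0} = (k₁/k₂)^[k₂/(k₂−k₁)].
= (3.29/0.314)^(0.314/(0.314−3.29)) = (10.48)^(-0.1055) = 0.7805.
C_{R,max} = 0.7805×2.33 = 1.82 kmol/m³.

1.82 kmol/m³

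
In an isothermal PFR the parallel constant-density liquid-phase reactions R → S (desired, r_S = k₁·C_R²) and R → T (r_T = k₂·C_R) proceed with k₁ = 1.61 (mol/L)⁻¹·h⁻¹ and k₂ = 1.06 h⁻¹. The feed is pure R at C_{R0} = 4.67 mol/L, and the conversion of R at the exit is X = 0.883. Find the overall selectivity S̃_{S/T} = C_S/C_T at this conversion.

C_R = C_{R0}(1−X) = 0.5464 mol/L.
Along a PFR/batch, dC_T/dC_R = −r_T/(r_S+r_T) = −k₂/(k₂+k₁·C_R).
Integrating from C_{R0} to C_R: C_T = (1.06/1.61)·ln[(1.06+1.61·4.67)/(1.06+1.61·0.546)] = 0.6584·ln(8.579/1.940) = 0.9789 mol/L.
Then C_S = (C_{R0}−C_R) − C_T = 4.124 − 0.9789 = 3.145 mol/L.
S̃_{S/T} = C_S/C_T = 3.145/0.9789 = 3.21.

3.21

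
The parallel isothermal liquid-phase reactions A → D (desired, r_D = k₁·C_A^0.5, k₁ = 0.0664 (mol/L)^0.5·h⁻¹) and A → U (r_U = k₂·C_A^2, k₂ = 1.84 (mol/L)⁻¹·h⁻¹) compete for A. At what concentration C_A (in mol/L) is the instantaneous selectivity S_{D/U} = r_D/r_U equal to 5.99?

0.0331 mol/L

S_{D/U} = (k₁/k₂)·C_A^-1.5 ⇒ C_A = (S·k₂/k₁)^(1/(-1.5)).
= (5.99×1.84/0.0664)^(-0.6667) = (166.0)^(-0.6667) = 0.0331 mol/L.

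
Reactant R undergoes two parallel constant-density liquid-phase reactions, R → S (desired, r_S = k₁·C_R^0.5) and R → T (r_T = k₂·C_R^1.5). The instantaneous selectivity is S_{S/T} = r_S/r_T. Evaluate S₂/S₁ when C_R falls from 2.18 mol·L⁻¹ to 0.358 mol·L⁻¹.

6.09

S_{S/T} = (k₁/k₂)·C_R⁻¹, so S₂/S₁ = (C_{R,2}/C_{R,1})⁻¹.
= 2.18/0.358 = 6.09.
Selectivity toward S rises as C_R falls — low-concentration operation is favoured.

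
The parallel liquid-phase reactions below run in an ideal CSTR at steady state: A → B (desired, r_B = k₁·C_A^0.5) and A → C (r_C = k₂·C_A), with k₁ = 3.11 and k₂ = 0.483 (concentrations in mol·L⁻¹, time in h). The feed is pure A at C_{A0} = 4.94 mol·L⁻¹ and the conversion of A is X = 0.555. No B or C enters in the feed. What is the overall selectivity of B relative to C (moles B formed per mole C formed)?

Exit C_A = C_{A0}(1−X) = 4.94×0.445 = 2.198 mol·L⁻¹.
In a CSTR the entire volume is at exit conditions, so r_B = 3.11×2.198^0.5 = 4.611 and r_C = 0.483×2.198 = 1.062.
Overall selectivity = C_B/C_C = r_Bτ/(r_Cτ) = r_B/r_C = 4.34.

4.34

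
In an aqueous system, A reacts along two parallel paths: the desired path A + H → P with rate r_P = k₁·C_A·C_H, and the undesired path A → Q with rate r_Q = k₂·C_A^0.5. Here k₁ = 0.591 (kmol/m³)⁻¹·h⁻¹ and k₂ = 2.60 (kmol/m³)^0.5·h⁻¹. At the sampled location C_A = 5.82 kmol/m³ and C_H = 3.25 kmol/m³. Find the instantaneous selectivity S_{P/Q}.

S_{P/Q} = r_P/r_Q = (k₁·C_A·C_H)/(k₂·C_A^0.5) = (k₁/k₂)·C_A^0.5·C_H.
= (0.591×5.820×3.250) / (2.60×5.820^0.5) = 11.18/6.272 = 1.78.

1.78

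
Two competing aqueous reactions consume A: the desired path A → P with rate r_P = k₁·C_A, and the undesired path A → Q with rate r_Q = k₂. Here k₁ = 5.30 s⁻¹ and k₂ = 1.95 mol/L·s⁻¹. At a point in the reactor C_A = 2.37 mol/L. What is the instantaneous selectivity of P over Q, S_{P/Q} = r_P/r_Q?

S_{P/Q} = r_P/r_Q = (k₁·C_A)/(k₂) = (k₁/k₂)·C_A.
= (5.30×2.370) / (1.95) = 12.56/1.950 = 6.44.
Since the desired path is higher order in A, keeping C_A high (PFR or concentrated feed) favours P.

6.44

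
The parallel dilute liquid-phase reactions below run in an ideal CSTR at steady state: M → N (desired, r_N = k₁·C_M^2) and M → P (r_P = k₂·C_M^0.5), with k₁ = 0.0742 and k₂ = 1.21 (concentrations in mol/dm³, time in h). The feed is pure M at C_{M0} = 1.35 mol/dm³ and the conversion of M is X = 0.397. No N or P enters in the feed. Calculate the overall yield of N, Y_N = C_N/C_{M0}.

0.0171

Exit C_M = C_{M0}(1−X) = 1.35×0.603 = 0.8141 mol/dm³.
Rates in a CSTR are evaluated at the outlet concentration: r_N = 0.0742×0.8141^2 = 0.04917, r_P = 1.21×0.8141^0.5 = 1.092.
Fraction of consumed M going to N: r_N/(r_N+r_P) = 0.04310.
C_N = 0.04310·C_{M0}·X = 0.04310×1.35×0.397 = 0.0231 mol/dm³; Y_N = C_N/C_{M0} = 0.0171.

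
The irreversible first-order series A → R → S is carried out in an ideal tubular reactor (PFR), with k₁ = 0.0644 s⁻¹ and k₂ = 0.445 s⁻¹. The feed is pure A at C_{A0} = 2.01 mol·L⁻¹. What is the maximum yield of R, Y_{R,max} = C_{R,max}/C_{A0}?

0.104

At the optimum, C_{R,max}/C_{A0} = (k₁/k₂)^[k₂/(k₂−k₁)].
= (0.0644/0.445)^(0.445/(0.445−0.0644)) = (0.1447)^(1.169) = 0.1043.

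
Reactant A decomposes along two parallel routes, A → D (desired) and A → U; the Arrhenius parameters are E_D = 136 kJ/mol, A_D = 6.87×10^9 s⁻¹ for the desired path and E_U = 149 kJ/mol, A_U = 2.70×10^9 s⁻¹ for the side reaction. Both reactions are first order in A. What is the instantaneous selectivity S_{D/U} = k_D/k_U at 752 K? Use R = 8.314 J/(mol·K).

20.4

With equal orders, S_{D/U} = k_D/k_U = (A_D/A_U)·exp[(E_U−E_D)/(RT)].
(E_U−E_D)/(RT) = (149−136)×10³/(8.314×752) = 13000/6252 = 2.079.
k_D/k_U = (6.87×10^9/2.70×10^9)·exp(2.079) = 2.544 × 7.999 = 20.4.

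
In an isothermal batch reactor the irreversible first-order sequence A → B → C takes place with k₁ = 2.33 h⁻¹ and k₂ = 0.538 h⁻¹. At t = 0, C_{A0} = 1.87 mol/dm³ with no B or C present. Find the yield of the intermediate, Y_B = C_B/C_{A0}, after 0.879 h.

Solving the coupled first-order balances gives C_B(t) = [k₁/(k₂−k₁)]·C_{A0}·(e^(−k₁t) − e^(−k₂t)).
e^(−k₁t) = e^(−2.33×0.879) = e^(−2.048) = 0.1290; e^(−k₂t) = e^(−0.4729) = 0.6232.
C_B = 2.33×1.87/(0.538−2.33) × (0.1290−0.6232) = (-2.431)×(-0.4942) = 1.202 mol/dm³.
Y_B = C_B/C_{A0} = 1.202/1.87 = 0.643.

0.643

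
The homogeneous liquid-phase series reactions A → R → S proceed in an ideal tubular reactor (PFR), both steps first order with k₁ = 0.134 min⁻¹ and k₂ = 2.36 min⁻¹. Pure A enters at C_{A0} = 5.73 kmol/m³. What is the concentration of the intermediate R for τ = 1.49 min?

The intermediate concentration in a first-order A→B→C sequence is C_R = k₁C_{A0}(e^(−k₁τ) − e^(−k₂τ))/(k₂−k₁).
e^(−k₁τ) = e^(−0.134×1.49) = e^(−0.1997) = 0.8190; e^(−k₂τ) = e^(−3.516) = 0.02971.
C_R = 0.134×5.73/(2.36−0.134) × (0.8190−0.02971) = 0.3449×0.7893 = 0.2723 kmol/m³.

0.272 kmol/m³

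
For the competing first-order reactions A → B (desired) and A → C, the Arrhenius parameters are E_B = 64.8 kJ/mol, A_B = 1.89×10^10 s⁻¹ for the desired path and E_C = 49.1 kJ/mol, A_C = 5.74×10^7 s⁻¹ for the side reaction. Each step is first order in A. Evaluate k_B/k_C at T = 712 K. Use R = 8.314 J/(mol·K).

23.2

With equal orders, S_{B/C} = k_B/k_C = (A_B/A_C)·exp[(E_C−E_B)/(RT)].
(E_C−E_B)/(RT) = (49.1−64.8)×10³/(8.314×712) = -15700/5920 = -2.652.
k_B/k_C = (1.89×10^10/5.74×10^7)·exp(-2.652) = 329.3 × 0.07049 = 23.2.
Since E_B > E_C, raising the temperature improves selectivity toward B.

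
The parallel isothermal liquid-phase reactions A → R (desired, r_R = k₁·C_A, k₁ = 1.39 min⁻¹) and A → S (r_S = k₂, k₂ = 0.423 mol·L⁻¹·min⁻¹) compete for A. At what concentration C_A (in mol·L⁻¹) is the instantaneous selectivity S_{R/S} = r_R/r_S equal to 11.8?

S_{R/S} = (k₁/k₂)·C_A ⇒ C_A = S·k₂/k₁.
= 11.8×0.423/1.39 = 3.59 mol·L⁻¹.

3.59 mol·L⁻¹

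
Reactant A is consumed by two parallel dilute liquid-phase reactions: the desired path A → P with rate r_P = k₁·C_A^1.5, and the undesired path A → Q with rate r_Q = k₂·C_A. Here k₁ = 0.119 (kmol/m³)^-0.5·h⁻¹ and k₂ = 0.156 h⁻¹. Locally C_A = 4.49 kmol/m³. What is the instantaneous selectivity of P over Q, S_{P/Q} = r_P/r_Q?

1.62

S_{P/Q} = r_P/r_Q = (k₁·C_A^1.5)/(k₂·C_A) = (k₁/k₂)·C_A^0.5.
= (0.119×4.490^1.5) / (0.156×4.490) = 1.132/0.7004 = 1.62.
Since the desired path is higher order in A, keeping C_A high (PFR or concentrated feed) favours P.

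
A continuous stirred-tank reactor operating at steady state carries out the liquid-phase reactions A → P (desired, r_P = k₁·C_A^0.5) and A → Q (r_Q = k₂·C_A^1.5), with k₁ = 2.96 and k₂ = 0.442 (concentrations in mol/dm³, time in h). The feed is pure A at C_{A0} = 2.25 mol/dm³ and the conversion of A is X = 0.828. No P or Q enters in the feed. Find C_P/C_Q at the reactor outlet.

17.3

Exit C_A = C_{A0}(1−X) = 2.25×0.172 = 0.3870 mol/dm³.
A CSTR operates uniformly at the exit composition, giving r_P = 1.841 and r_Q = 0.1064 (each k·C_A^n at C_A = 0.3870).
Overall selectivity = C_P/C_Q = r_Pτ/(r_Qτ) = r_P/r_Q = 17.3.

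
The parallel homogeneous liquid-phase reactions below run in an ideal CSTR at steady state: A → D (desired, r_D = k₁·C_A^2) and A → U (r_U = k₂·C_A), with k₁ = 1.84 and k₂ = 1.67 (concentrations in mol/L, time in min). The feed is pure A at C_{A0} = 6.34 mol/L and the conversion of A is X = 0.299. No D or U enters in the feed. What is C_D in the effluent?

Exit C_A = C_{A0}(1−X) = 6.34×0.701 = 4.444 mol/L.
A CSTR operates uniformly at the exit composition, giving r_D = 36.34 and r_U = 7.422 (each k·C_A^n at C_A = 4.444).
Fraction of consumed A going to D: r_D/(r_D+r_U) = 0.8304.
C_D = 0.8304·C_{A0}·X = 0.8304×6.34×0.299 = 1.57 mol/L.

1.57 mol/L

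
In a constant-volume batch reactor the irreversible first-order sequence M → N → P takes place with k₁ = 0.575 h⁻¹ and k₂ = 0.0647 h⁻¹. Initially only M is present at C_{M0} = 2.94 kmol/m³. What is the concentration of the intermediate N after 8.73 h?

Solving the coupled first-order balances gives C_N(t) = [k₁/(k₂−k₁)]·C_{M0}·(e^(−k₁t) − e^(−k₂t)).
e^(−k₁t) = e^(−0.575×8.73) = e^(−5.020) = 0.006606; e^(−k₂t) = e^(−0.5648) = 0.5685.
C_N = 0.575×2.94/(0.0647−0.575) × (0.006606−0.5685) = (-3.313)×(-0.5619) = 1.861 kmol/m³.

1.86 kmol/m³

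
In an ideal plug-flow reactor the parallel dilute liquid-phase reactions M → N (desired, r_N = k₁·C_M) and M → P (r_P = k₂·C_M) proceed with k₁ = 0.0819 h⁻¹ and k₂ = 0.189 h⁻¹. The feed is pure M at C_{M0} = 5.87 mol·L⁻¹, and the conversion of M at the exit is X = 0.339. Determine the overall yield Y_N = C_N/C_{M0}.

C_M = C_{M0}(1−X) = 3.880 mol·L⁻¹.
Both paths are first order in M, so the instantaneous fraction to N is constant: dC_N/d(−C_M) = k₁/(k₁+k₂) = 0.3023.
C_N = 0.3023·(C_{M0}−C_M) = 0.3023×1.990 = 0.602 mol·L⁻¹.
Y_N = C_N/C_{M0} = 0.6016/5.87 = 0.102.

0.102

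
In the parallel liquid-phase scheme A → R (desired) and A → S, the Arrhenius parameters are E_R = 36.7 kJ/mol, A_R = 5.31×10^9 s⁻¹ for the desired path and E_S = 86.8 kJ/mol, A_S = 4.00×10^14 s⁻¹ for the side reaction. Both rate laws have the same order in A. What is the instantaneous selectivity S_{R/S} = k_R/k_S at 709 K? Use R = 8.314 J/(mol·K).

0.0652

With equal orders, S_{R/S} = k_R/k_S = (A_R/A_S)·exp[(E_S−E_R)/(RT)].
(E_S−E_R)/(RT) = (86.8−36.7)×10³/(8.314×709) = 50100/5895 = 8.499.
k_R/k_S = (5.31×10^9/4.00×10^14)·exp(8.499) = 1.328×10^-5 × 4911 = 0.0652.
Since E_R < E_S, lowering the temperature improves selectivity toward R.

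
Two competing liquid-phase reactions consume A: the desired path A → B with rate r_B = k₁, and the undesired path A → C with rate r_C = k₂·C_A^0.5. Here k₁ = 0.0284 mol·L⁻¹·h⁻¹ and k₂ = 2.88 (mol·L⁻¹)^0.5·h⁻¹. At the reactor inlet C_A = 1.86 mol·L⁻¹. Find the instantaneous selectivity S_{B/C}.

0.00723

S_{B/C} = r_B/r_C = (k₁)/(k₂·C_A^0.5) = (k₁/k₂)·C_A^-0.5.
= (0.0284) / (2.88×1.860^0.5) = 0.02840/3.928 = 0.00723.
The undesired path is higher order in A, so low C_A (CSTR or dilute feed) favours B.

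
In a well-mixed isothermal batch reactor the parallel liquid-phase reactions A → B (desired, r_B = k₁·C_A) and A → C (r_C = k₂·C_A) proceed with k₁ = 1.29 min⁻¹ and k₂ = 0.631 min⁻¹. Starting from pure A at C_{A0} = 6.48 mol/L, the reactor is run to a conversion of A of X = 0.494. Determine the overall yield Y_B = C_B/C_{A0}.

0.332

C_A = C_{A0}(1−X) = 3.279 mol/L.
Both paths are first order in A, so the instantaneous fraction to B is constant: dC_B/d(−C_A) = k₁/(k₁+k₂) = 0.6715.
C_B = 0.6715·(C_{A0}−C_A) = 0.6715×3.201 = 2.15 mol/L.
Y_B = C_B/C_{A0} = 2.150/6.48 = 0.332.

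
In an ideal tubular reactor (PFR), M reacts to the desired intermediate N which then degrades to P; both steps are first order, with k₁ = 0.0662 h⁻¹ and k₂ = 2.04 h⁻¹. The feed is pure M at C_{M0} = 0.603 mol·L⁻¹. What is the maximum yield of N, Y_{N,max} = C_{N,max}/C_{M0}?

For a first-order series the maximum intermediate yield is C_{N,max}/C_{M0} = (k₁/k₂)^[k₂/(k₂−k₁)].
= (0.0662/2.04)^(2.04/(2.04−0.0662)) = (0.03245)^(1.034) = 0.02893.

0.0289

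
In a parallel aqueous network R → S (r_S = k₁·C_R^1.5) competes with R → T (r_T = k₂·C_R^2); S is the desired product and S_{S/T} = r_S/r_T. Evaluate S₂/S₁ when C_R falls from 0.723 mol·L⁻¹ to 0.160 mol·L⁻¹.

2.13

S_{S/T} = (k₁/k₂)·C_R^-0.5, so S₂/S₁ = (C_{R,2}/C_{R,1})^-0.5.
= (0.160/0.723)^(-0.5) = (0.2213)^(-0.5) = 2.13.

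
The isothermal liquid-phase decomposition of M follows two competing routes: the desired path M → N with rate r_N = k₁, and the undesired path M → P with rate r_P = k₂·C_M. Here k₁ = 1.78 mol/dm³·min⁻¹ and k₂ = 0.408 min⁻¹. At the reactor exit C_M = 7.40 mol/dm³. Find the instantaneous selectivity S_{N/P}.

0.590

S_{N/P} = r_N/r_P = (k₁)/(k₂·C_M) = (k₁/k₂)·C_M⁻¹.
= (1.78) / (0.408×7.400) = 1.780/3.019 = 0.590.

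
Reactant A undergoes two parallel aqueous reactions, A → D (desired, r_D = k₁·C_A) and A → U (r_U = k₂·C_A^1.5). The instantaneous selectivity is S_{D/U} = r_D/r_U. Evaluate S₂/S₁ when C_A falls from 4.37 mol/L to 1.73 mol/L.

S_{D/U} = (k₁/k₂)·C_A^-0.5, so S₂/S₁ = (C_{A,2}/C_{A,1})^-0.5.
= (1.73/4.37)^(-0.5) = (0.3959)^(-0.5) = 1.59.
Selectivity toward D rises as C_A falls — low-concentration operation is favoured.

1.59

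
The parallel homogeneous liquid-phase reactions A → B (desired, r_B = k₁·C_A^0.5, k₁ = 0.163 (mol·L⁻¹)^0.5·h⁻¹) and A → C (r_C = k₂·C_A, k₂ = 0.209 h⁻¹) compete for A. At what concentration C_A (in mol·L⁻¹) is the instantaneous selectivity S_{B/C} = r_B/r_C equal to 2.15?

0.132 mol·L⁻¹

S_{B/C} = (k₁/k₂)·C_A^-0.5 ⇒ C_A = (S·k₂/k₁)^(-2).
= (2.15×0.209/0.163)^(-2) = (2.757)^(-2) = 0.132 mol·L⁻¹.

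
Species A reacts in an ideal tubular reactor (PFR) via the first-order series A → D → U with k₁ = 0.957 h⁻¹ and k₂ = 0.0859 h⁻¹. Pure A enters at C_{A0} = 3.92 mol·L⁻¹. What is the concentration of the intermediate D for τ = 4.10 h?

2.94 mol·L⁻¹

For first-order series with pure A initially, C_D(τ) = k₁C_{A0}/(k₂−k₁)·(e^(−k₁τ) − e^(−k₂τ)).
e^(−k₁τ) = e^(−0.957×4.10) = e^(−3.924) = 0.01977; e^(−k₂τ) = e^(−0.3522) = 0.7031.
C_D = 0.957×3.92/(0.0859−0.957) × (0.01977−0.7031) = (-4.307)×(-0.6834) = 2.943 mol·L⁻¹.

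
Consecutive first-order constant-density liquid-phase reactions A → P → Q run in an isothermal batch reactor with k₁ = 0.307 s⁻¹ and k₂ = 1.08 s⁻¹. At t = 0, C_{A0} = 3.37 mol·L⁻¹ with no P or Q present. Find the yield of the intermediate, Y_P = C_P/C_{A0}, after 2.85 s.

The intermediate concentration in a first-order A→B→C sequence is C_P = k₁C_{A0}(e^(−k₁t) − e^(−k₂t))/(k₂−k₁).
e^(−k₁t) = e^(−0.307×2.85) = e^(−0.8750) = 0.4169; e^(−k₂t) = e^(−3.078) = 0.04605.
C_P = 0.307×3.37/(1.08−0.307) × (0.4169−0.04605) = 1.338×0.3708 = 0.4963 mol·L⁻¹.
Y_P = C_P/C_{A0} = 0.4963/3.37 = 0.147.

0.147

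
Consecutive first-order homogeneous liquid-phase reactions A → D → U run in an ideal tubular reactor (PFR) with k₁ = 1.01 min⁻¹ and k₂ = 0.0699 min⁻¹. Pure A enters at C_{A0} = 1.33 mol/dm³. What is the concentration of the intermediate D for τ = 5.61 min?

Solving the coupled first-order balances gives C_D(τ) = [k₁/(k₂−k₁)]·C_{A0}·(e^(−k₁τ) − e^(−k₂τ)).
e^(−k₁τ) = e^(−1.01×5.61) = e^(−5.666) = 0.003461; e^(−k₂τ) = e^(−0.3921) = 0.6756.
C_D = 1.01×1.33/(0.0699−1.01) × (0.003461−0.6756) = (-1.429)×(-0.6721) = 0.9604 mol/dm³.

0.960 mol/dm³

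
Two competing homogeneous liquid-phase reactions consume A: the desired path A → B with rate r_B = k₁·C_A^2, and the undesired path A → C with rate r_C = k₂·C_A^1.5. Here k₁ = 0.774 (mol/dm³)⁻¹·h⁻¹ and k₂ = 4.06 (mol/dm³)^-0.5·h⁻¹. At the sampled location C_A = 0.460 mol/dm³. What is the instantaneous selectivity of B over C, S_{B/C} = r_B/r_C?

S_{B/C} = r_B/r_C = (k₁·C_A^2)/(k₂·C_A^1.5) = (k₁/k₂)·C_A^0.5.
= (0.774×0.4600^2) / (4.06×0.4600^1.5) = 0.1638/1.267 = 0.129.

0.129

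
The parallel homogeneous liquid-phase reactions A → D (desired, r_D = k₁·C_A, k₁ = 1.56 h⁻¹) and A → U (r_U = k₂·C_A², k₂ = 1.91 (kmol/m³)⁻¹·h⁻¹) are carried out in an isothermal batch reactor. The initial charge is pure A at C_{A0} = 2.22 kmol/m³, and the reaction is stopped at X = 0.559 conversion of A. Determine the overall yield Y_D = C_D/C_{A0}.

C_A = C_{A0}(1−X) = 0.9790 kmol/m³.
Along a PFR/batch, dC_D/dC_A = −r_D/(r_D+r_U) = −k₁/(k₁+k₂·C_A).
Integrating from C_{A0} to C_A: C_D = (1.56/1.91)·ln[(1.56+1.91·2.22)/(1.56+1.91·0.979)] = 0.8168·ln(5.800/3.430) = 0.4291 kmol/m³.
Y_D = C_D/C_{A0} = 0.4291/2.22 = 0.193.

0.193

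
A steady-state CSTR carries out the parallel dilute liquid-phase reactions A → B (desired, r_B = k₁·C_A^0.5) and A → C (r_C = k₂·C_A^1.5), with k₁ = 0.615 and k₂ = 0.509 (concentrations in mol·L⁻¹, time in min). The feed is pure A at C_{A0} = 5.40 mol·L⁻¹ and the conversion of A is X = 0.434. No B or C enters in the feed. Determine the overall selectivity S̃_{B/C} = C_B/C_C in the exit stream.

Exit C_A = C_{A0}(1−X) = 5.40×0.566 = 3.056 mol·L⁻¹.
A CSTR operates uniformly at the exit composition, giving r_B = 1.075 and r_C = 2.720 (each k·C_A^n at C_A = 3.056).
Overall selectivity = C_B/C_C = r_Bτ/(r_Cτ) = r_B/r_C = 0.395.

0.395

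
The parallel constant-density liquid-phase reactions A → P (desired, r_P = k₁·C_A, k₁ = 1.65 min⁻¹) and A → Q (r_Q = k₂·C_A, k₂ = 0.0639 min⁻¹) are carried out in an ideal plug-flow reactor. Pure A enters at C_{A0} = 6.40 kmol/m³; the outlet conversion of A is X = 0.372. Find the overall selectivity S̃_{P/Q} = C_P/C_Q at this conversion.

25.8

C_A = C_{A0}(1−X) = 4.019 kmol/m³.
Both paths are first order in A, so the instantaneous fraction to P is constant: dC_P/d(−C_A) = k₁/(k₁+k₂) = 0.9627.
C_P = 0.9627·(C_{A0}−C_A) = 0.9627×2.381 = 2.29 kmol/m³.
C_Q = (C_{A0}−C_A)−C_P = 0.08876 kmol/m³; S̃_{P/Q} = 2.292/0.08876 = 25.8.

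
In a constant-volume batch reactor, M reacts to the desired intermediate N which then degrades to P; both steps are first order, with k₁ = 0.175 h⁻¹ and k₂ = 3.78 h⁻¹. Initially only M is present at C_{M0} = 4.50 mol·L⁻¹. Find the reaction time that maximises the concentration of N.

The intermediate peaks when r₁ = r₂, i.e. k₁e^(−k₁t) = k₂e^(−k₂t), giving t_opt = ln(k₂/k₁)/(k₂−k₁).
= ln(3.78/0.175)/(3.78−0.175) = ln(21.60)/3.605 = 3.073/3.605 = 0.852 h.

0.852 h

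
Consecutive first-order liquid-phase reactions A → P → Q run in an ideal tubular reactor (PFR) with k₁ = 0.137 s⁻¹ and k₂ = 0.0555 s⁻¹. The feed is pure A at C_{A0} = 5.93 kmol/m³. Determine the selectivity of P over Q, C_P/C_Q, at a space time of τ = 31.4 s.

0.380

For first-order series with pure A initially, C_P(τ) = k₁C_{A0}/(k₂−k₁)·(e^(−k₁τ) − e^(−k₂τ)).
e^(−k₁τ) = e^(−0.137×31.4) = e^(−4.302) = 0.01354; e^(−k₂τ) = e^(−1.743) = 0.1750.
C_P = 0.137×5.93/(0.0555−0.137) × (0.01354−0.1750) = (-9.968)×(-0.1615) = 1.610 kmol/m³.
C_A = C_{A0}e^(−k₁τ) = 0.08032 kmol/m³, so C_Q = C_{A0}−C_A−C_P = 4.240 kmol/m³; C_P/C_Q = 0.380.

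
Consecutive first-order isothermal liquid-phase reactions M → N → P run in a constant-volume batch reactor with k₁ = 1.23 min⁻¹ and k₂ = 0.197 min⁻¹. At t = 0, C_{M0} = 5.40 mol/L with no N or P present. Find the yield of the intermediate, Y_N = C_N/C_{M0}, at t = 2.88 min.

0.641

The intermediate concentration in a first-order A→B→C sequence is C_N = k₁C_{M0}(e^(−k₁t) − e^(−k₂t))/(k₂−k₁).
e^(−k₁t) = e^(−1.23×2.88) = e^(−3.542) = 0.02894; e^(−k₂t) = e^(−0.5674) = 0.5670.
C_N = 1.23×5.40/(0.197−1.23) × (0.02894−0.5670) = (-6.430)×(-0.5381) = 3.460 mol/L.
Y_N = C_N/C_{M0} = 3.460/5.40 = 0.641.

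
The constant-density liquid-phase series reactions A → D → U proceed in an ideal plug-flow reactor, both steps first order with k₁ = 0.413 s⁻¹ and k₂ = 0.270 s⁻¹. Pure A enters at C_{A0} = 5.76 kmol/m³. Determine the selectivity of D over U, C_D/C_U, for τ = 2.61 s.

The intermediate concentration in a first-order A→B→C sequence is C_D = k₁C_{A0}(e^(−k₁τ) − e^(−k₂τ))/(k₂−k₁).
e^(−k₁τ) = e^(−0.413×2.61) = e^(−1.078) = 0.3403; e^(−k₂τ) = e^(−0.7047) = 0.4943.
C_D = 0.413×5.76/(0.270−0.413) × (0.3403−0.4943) = (-16.64)×(-0.1540) = 2.561 kmol/m³.
C_A = C_{A0}e^(−k₁τ) = 1.960 kmol/m³, so C_U = C_{A0}−C_A−C_D = 1.239 kmol/m³; C_D/C_U = 2.07.

2.07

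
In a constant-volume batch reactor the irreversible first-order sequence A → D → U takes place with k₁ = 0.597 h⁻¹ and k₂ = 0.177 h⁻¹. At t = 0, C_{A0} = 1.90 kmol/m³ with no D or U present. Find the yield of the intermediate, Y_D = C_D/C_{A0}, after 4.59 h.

The intermediate concentration in a first-order A→B→C sequence is C_D = k₁C_{A0}(e^(−k₁t) − e^(−k₂t))/(k₂−k₁).
e^(−k₁t) = e^(−0.597×4.59) = e^(−2.740) = 0.06456; e^(−k₂t) = e^(−0.8124) = 0.4438.
C_D = 0.597×1.90/(0.177−0.597) × (0.06456−0.4438) = (-2.701)×(-0.3792) = 1.024 kmol/m³.
Y_D = C_D/C_{A0} = 1.024/1.90 = 0.539.

0.539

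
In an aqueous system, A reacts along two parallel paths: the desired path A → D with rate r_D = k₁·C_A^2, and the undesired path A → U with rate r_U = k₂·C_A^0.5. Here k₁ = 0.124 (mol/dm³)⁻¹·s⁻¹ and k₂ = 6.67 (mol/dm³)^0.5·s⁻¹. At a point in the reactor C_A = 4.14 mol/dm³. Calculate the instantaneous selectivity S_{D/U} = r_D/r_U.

S_{D/U} = r_D/r_U = (k₁·C_A^2)/(k₂·C_A^0.5) = (k₁/k₂)·C_A^1.5.
= (0.124×4.140^2) / (6.67×4.140^0.5) = 2.125/13.57 = 0.157.
Since the desired path is higher order in A, keeping C_A high (PFR or concentrated feed) favours D.

0.157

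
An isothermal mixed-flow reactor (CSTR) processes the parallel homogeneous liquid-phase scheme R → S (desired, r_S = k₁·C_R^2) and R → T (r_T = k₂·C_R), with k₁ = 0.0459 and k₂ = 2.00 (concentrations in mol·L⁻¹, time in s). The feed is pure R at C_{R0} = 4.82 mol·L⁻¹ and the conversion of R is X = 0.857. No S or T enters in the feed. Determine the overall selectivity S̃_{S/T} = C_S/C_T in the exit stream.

0.0158

Exit C_R = C_{R0}(1−X) = 4.82×0.143 = 0.6893 mol·L⁻¹.
In a CSTR the entire volume is at exit conditions, so r_S = 0.0459×0.6893^2 = 0.02181 and r_T = 2.00×0.6893 = 1.379.
Overall selectivity = C_S/C_T = r_Sτ/(r_Tτ) = r_S/r_T = 0.0158.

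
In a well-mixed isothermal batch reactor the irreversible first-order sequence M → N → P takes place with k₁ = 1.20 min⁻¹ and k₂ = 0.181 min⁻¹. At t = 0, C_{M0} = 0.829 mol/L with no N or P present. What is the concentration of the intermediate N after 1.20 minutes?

Solving the coupled first-order balances gives C_N(t) = [k₁/(k₂−k₁)]·C_{M0}·(e^(−k₁t) − e^(−k₂t)).
e^(−k₁t) = e^(−1.20×1.20) = e^(−1.440) = 0.2369; e^(−k₂t) = e^(−0.2172) = 0.8048.
C_N = 1.20×0.829/(0.181−1.20) × (0.2369−0.8048) = (-0.9763)×(-0.5678) = 0.5544 mol/L.

0.554 mol/L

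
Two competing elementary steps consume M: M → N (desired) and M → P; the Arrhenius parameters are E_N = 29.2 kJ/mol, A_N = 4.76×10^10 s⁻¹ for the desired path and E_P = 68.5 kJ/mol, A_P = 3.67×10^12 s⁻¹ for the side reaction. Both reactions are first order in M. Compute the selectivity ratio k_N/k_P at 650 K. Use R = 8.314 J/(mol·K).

18.7

Since both paths have the same order in M, the concentration cancels and S_{N/P} = k_N/k_P = (A_N/A_P)·exp[(E_P−E_N)/(RT)].
(E_P−E_N)/(RT) = (68.5−29.2)×10³/(8.314×650) = 39300/5404 = 7.272.
k_N/k_P = (4.76×10^10/3.67×10^12)·exp(7.272) = 0.01297 × 1440 = 18.7.
Since E_N < E_P, lowering the temperature improves selectivity toward N.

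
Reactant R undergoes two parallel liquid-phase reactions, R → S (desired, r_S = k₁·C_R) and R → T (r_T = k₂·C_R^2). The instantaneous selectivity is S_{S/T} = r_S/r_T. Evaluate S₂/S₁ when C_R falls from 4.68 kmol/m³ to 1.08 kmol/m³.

S_{S/T} = (k₁/k₂)·C_R⁻¹, so S₂/S₁ = (C_{R,2}/C_{R,1})⁻¹.
= 4.68/1.08 = 4.33.

4.33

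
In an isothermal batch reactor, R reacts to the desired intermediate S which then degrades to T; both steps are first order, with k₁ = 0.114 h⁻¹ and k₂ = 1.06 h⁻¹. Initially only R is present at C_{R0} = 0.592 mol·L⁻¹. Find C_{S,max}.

0.0487 mol·L⁻¹

At the optimum, C_{S,max}/C_{R0} = (k₁/k₂)^[k₂/(k₂−k₁)].
= (0.114/1.06)^(1.06/(1.06−0.114)) = (0.1075)^(1.121) = 0.08221.
C_{S,max} = 0.08221×0.592 = 0.0487 mol·L⁻¹.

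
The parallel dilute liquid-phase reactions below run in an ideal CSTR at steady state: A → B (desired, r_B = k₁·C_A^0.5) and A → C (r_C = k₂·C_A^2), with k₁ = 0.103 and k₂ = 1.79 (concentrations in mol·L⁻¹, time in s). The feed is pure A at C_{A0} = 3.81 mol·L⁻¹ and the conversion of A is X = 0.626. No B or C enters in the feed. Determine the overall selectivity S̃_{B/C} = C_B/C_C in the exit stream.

0.0338

Exit C_A = C_{A0}(1−X) = 3.81×0.374 = 1.425 mol·L⁻¹.
Rates in a CSTR are evaluated at the outlet concentration: r_B = 0.103×1.425^0.5 = 0.1230, r_C = 1.79×1.425^2 = 3.635.
Overall selectivity = C_B/C_C = r_Bτ/(r_Cτ) = r_B/r_C = 0.0338.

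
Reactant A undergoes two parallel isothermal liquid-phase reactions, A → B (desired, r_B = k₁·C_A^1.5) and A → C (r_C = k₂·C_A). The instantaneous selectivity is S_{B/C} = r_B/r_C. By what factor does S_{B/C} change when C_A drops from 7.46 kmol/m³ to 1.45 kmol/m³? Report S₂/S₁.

0.441

S_{B/C} = (k₁/k₂)·C_A^0.5, so S₂/S₁ = (C_{A,2}/C_{A,1})^0.5.
= (1.45/7.46)^0.5 = (0.1944)^0.5 = 0.441.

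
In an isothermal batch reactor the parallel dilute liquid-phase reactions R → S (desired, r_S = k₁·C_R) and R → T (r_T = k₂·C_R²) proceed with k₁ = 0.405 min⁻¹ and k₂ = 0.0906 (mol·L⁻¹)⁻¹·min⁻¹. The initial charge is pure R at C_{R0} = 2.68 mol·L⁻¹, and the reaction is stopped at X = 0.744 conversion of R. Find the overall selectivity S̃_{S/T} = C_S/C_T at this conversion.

2.74

C_R = C_{R0}(1−X) = 0.6861 mol·L⁻¹.
Along a PFR/batch, dC_S/dC_R = −r_S/(r_S+r_T) = −k₁/(k₁+k₂·C_R).
Integrating from C_{R0} to C_R: C_S = (0.405/0.0906)·ln[(0.405+0.0906·2.68)/(0.405+0.0906·0.686)] = 4.470·ln(0.6478/0.4672) = 1.461 mol·L⁻¹.
C_T = (C_{R0}−C_R)−C_S = 0.5325 mol·L⁻¹; S̃_{S/T} = 1.461/0.5325 = 2.74.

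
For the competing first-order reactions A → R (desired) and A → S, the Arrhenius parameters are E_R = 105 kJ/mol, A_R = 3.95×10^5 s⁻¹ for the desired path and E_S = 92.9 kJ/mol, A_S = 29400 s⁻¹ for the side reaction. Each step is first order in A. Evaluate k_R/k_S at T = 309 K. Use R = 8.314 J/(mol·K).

0.121

With equal orders, S_{R/S} = k_R/k_S = (A_R/A_S)·exp[(E_S−E_R)/(RT)].
(E_S−E_R)/(RT) = (92.9−105)×10³/(8.314×309) = -12100/2569 = -4.710.
k_R/k_S = (3.95×10^5/29400)·exp(-4.710) = 13.44 × 0.009005 = 0.121.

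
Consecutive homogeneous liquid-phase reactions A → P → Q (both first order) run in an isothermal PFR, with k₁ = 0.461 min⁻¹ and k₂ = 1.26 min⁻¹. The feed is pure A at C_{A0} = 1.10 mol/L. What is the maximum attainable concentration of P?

0.225 mol/L

Evaluating C_P at τ_opt = ln(k₂/k₁)/(k₂−k₁) gives C_{P,max}/C_{A0} = (k₁/k₂)^[k₂/(k₂−k₁)].
= (0.461/1.26)^(1.26/(1.26−0.461)) = (0.3659)^(1.577) = 0.2048.
C_{P,max} = 0.2048×1.10 = 0.225 mol/L.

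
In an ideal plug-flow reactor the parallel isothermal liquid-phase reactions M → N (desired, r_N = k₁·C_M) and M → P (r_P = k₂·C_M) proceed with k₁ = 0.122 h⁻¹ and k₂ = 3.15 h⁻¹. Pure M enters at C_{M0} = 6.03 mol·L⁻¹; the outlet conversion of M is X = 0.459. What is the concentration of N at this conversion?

C_M = C_{M0}(1−X) = 3.262 mol·L⁻¹.
Both paths are first order in M, so the instantaneous fraction to N is constant: dC_N/d(−C_M) = k₁/(k₁+k₂) = 0.03729.
C_N = 0.03729·(C_{M0}−C_M) = 0.03729×2.768 = 0.103 mol·L⁻¹.

0.103 mol·L⁻¹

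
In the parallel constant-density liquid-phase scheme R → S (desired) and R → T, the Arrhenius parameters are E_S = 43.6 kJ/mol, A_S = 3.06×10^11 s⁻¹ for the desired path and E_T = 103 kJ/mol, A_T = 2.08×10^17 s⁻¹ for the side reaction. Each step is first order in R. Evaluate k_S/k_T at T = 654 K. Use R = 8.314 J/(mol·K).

k_S/k_T = (A_S/A_T)·exp[−(E_S−E_T)/(RT)] = (A_S/A_T)·exp[(E_T−E_S)/(RT)].
(E_T−E_S)/(RT) = (103−43.6)×10³/(8.314×654) = 59400/5437 = 10.92.
k_S/k_T = (3.06×10^11/2.08×10^17)·exp(10.92) = 1.471×10^-6 × 55516 = 0.0817.
Since E_S < E_T, lowering the temperature improves selectivity toward S.

0.0817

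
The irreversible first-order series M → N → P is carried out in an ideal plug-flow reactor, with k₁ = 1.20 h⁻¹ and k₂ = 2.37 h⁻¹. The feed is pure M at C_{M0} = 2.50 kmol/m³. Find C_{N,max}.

Evaluating C_N at τ_opt = ln(k₂/k₁)/(k₂−k₁) gives C_{N,max}/C_{M0} = (k₁/k₂)^[k₂/(k₂−k₁)].
= (1.20/2.37)^(2.37/(2.37−1.20)) = (0.5063)^(2.026) = 0.2519.
C_{N,max} = 0.2519×2.50 = 0.630 kmol/m³.

0.630 kmol/m³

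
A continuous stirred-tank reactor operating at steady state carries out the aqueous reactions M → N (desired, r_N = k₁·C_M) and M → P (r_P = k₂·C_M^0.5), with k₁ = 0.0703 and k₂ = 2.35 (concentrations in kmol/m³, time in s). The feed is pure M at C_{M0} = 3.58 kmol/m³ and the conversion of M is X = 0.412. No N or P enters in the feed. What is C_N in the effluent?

Exit C_M = C_{M0}(1−X) = 3.58×0.588 = 2.105 kmol/m³.
A CSTR operates uniformly at the exit composition, giving r_N = 0.1480 and r_P = 3.410 (each k·C_M^n at C_M = 2.105).
Fraction of consumed M going to N: r_N/(r_N+r_P) = 0.04160.
C_N = 0.04160·C_{M0}·X = 0.04160×3.58×0.412 = 0.0614 kmol/m³.

0.0614 kmol/m³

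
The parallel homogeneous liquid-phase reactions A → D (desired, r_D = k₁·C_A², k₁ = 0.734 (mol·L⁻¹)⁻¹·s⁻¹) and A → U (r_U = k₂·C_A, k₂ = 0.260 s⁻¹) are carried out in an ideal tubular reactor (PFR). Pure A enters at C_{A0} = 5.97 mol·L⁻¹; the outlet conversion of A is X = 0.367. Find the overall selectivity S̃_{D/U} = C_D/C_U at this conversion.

13.5

C_A = C_{A0}(1−X) = 3.779 mol·L⁻¹.
Along a PFR/batch, dC_U/dC_A = −r_U/(r_D+r_U) = −k₂/(k₂+k₁·C_A).
Integrating from C_{A0} to C_A: C_U = (0.260/0.734)·ln[(0.260+0.734·5.97)/(0.260+0.734·3.78)] = 0.3542·ln(4.642/3.034) = 0.1507 mol·L⁻¹.
Then C_D = (C_{A0}−C_A) − C_U = 2.191 − 0.1507 = 2.040 mol·L⁻¹.
S̃_{D/U} = C_D/C_U = 2.040/0.1507 = 13.5.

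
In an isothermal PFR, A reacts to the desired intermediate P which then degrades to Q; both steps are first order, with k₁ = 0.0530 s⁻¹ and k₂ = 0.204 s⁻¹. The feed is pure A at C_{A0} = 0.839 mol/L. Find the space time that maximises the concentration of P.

8.93 s

Setting dC_P/dτ = 0 gives τ_opt = ln(k₂/k₁)/(k₂−k₁).
= ln(0.204/0.0530)/(0.204−0.0530) = ln(3.849)/0.1510 = 1.348/0.1510 = 8.93 s.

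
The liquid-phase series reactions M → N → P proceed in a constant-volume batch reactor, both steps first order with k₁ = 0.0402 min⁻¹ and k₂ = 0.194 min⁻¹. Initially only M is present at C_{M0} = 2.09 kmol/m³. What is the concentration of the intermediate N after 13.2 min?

0.279 kmol/m³

Solving the coupled first-order balances gives C_N(t) = [k₁/(k₂−k₁)]·C_{M0}·(e^(−k₁t) − e^(−k₂t)).
e^(−k₁t) = e^(−0.0402×13.2) = e^(−0.5306) = 0.5882; e^(−k₂t) = e^(−2.561) = 0.07724.
C_N = 0.0402×2.09/(0.194−0.0402) × (0.5882−0.07724) = 0.5463×0.5110 = 0.2791 kmol/m³.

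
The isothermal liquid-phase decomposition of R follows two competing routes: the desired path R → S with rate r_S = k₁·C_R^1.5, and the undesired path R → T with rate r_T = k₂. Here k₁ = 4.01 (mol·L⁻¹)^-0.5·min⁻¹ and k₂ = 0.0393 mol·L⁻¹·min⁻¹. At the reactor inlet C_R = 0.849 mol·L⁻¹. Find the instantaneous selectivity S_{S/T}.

S_{S/T} = r_S/r_T = (k₁·C_R^1.5)/(k₂) = (k₁/k₂)·C_R^1.5.
= (4.01×0.8490^1.5) / (0.0393) = 3.137/0.03930 = 79.8.

79.8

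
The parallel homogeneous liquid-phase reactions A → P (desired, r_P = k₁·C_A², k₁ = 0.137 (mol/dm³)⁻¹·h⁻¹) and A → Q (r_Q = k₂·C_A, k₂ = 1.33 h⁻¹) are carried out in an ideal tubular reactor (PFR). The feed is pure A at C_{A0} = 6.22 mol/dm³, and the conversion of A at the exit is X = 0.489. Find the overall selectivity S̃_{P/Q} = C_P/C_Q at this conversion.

0.479

C_A = C_{A0}(1−X) = 3.178 mol/dm³.
Along a PFR/batch, dC_Q/dC_A = −r_Q/(r_P+r_Q) = −k₂/(k₂+k₁·C_A).
Integrating from C_{A0} to C_A: C_Q = (1.33/0.137)·ln[(1.33+0.137·6.22)/(1.33+0.137·3.18)] = 9.708·ln(2.182/1.765) = 2.057 mol/dm³.
Then C_P = (C_{A0}−C_A) − C_Q = 3.042 − 2.057 = 0.9844 mol/dm³.
S̃_{P/Q} = C_P/C_Q = 0.9844/2.057 = 0.479.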